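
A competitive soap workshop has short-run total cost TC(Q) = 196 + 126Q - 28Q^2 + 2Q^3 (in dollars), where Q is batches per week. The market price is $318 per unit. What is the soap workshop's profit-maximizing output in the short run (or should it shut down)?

From TC, MC = TC'(Q) = 126 - 56Q + 6Q^2 and AVC = VC/Q = 126 - 28Q + 2Q^2.
AVC is minimized where dAVC/dQ = -28 + 4Q = 0, at Q = 7; min AVC = 126 - 28·7 + 2·7^2 = $28.
Since P = $318 ≥ min AVC = $28, price covers variable cost and the firm should produce.
Set P = MC: 318 = 126 - 56Q + 6Q^2 → -192 - 56Q + 6Q^2 = 0. The roots are Q = -8/3 and Q = 12; the profit-maximizing output is on the rising part of MC, so Q* = 12.
Check: AVC at Q = 12 is $78 ≤ P, so revenue covers variable cost.
Profit = P·Q − TC = 318·12 − 1132 = $2684.

Produce at Q = 12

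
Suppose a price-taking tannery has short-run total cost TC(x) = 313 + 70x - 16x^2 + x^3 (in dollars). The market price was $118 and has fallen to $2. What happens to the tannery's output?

Output falls from 12 to 0 (the firm shuts down)

MC = 70 - 32x + 3x^2; the shutdown threshold is min AVC = $6 (at x = 8).
With P = $118 above the shutdown price, P = MC gives x = 12.
At P = $2 < min AVC = $6, price no longer covers variable cost at any output, so the firm shuts down: x = 0.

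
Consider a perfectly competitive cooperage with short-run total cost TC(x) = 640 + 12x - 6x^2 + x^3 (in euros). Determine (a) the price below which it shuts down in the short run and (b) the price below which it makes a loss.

AVC = 12 - 6x + x^2; minimized at x = 3, giving min AVC = €3. That is the shutdown price.
ATC = 640/x + 12 - 6x + x^2. Setting dATC/dx = −640/x^2 − 6 + 2x = 0 gives x = 8 (since 2·8^3 − 6·8^2 = 640).
min ATC = 640/8 + 12 − 6·8 + 8^2 = €108. That is the break-even price.
Between these two prices the firm operates at a loss; above €108 it earns a profit.

Shutdown price = €3; break-even price = €108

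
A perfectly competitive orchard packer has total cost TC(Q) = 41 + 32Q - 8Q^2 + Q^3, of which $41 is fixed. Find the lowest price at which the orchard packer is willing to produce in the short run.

$16 per unit

The shutdown price is the minimum of AVC. VC = 32Q - 8Q^2 + Q^3, so AVC = 32 - 8Q + Q^2.
At the minimum of AVC, MC = AVC. MC = 32 - 16Q + 3Q^2; setting MC = AVC gives 2Q^2 - 8Q = 0, so Q = 4. min AVC = 16.
So the shutdown price is $16.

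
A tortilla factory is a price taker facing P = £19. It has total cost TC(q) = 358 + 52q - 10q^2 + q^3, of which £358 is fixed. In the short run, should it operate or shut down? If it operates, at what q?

Variable cost is VC = 52q - 10q^2 + q^3, so AVC = VC/q = 52 - 10q + q^2 and MC = dTC/dq = 52 - 20q + 3q^2.
AVC hits its minimum where MC = AVC, at q = 5, giving min AVC = 52 - 10·5 + 5^2 = £27.
P = £19 lies below min AVC = £27; no output level covers variable cost.
Best response: produce nothing and absorb the £358 fixed cost.

Shut down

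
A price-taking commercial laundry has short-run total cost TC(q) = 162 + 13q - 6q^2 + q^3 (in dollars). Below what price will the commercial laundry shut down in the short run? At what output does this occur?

$4 per unit, at q = 3

The firm shuts down when price falls below the minimum of average variable cost. AVC = VC/q = 13 - 6q + q^2.
dAVC/dq = -6 + 2q = 0 gives q = 3. min AVC = 13 - 6·3 + 3^2 = 4.
So the shutdown price is $4.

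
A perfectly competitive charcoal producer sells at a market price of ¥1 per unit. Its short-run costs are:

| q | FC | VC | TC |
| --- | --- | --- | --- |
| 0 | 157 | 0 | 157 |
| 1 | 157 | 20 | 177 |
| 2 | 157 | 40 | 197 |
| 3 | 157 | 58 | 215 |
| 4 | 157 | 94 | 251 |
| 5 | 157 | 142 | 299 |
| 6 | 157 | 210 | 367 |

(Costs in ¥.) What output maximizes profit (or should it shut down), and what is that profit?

Compute π = P·q − TC at each output: q=0: -157; q=1: -176; q=2: -195; q=3: -212; q=4: -247; q=5: -294; q=6: -361.
Profit is highest at q = 0. Equivalently, the lowest AVC in the table is 58/3 ≈ ¥19.33 at q = 3, and P = ¥1 falls below it — price never covers variable cost, so the firm shuts down and loses only its fixed cost.

q = 0 (shut down); profit = -¥157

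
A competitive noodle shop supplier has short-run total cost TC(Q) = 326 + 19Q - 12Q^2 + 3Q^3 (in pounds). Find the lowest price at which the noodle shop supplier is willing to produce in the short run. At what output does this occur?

£7 per unit, at Q = 2

The firm shuts down when price falls below the minimum of average variable cost. AVC = VC/Q = 19 - 12Q + 3Q^2.
At the minimum of AVC, MC = AVC. MC = 19 - 24Q + 9Q^2; setting MC = AVC gives 6Q^2 - 12Q = 0, so Q = 2. min AVC = 7.
For P < £7 the firm produces nothing.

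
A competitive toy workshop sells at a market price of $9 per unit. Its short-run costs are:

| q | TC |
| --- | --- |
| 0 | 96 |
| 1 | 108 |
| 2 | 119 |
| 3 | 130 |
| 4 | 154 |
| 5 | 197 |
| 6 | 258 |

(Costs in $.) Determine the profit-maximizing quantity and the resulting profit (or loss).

Profit at each row (π = 9q − TC): q=0: -96; q=1: -99; q=2: -101; q=3: -103; q=4: -118; q=5: -152; q=6: -204.
Profit is highest at q = 0. Equivalently, the lowest AVC in the table is 34/3 ≈ $11.33 at q = 3, and P = $9 falls below it — price never covers variable cost, so the firm shuts down and loses only its fixed cost.

q = 0 (shut down); profit = -$96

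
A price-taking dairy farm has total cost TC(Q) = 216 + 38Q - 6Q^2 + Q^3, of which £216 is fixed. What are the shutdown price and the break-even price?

AVC = 38 - 6Q + Q^2; minimized at Q = 3, giving min AVC = £29. That is the shutdown price.
ATC = 216/Q + 38 - 6Q + Q^2. Setting dATC/dQ = −216/Q^2 − 6 + 2Q = 0 gives Q = 6 (since 2·6^3 − 6·6^2 = 216).
min ATC = 216/6 + 38 − 6·6 + 6^2 = £74. That is the break-even price.
For £29 ≤ P < £74 the firm produces at a loss; below £29 it shuts down.

Shutdown price = £29; break-even price = £74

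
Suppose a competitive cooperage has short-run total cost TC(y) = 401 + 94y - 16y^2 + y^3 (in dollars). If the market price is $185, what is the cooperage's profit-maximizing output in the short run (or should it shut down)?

Produce at y = 13

Variable cost is VC = 94y - 16y^2 + y^3, so AVC = VC/y = 94 - 16y + y^2 and MC = dTC/dy = 94 - 32y + 3y^2.
AVC is minimized where dAVC/dy = -16 + 2y = 0, at y = 8; min AVC = 94 - 16·8 + 8^2 = $30.
P = $185 exceeds min AVC = $30, so the firm stays open.
Solving P = MC: -91 - 32y + 3y^2 = 0 ⇒ y = -7/3 or 13. On the upward-sloping branch, y* = 13.
Check: AVC at y = 13 is $55 ≤ P, so revenue covers variable cost.
Profit = P·y − TC = 185·13 − 1116 = $1289.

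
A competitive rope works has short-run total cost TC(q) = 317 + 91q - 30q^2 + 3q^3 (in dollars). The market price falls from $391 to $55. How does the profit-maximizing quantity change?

AVC = 91 - 30q + 3q^2, minimized at q = 5 where min AVC = $16. MC = 91 - 60q + 9q^2.
With P = $391 above the shutdown price, P = MC gives q = 10.
At P = $55 ≥ min AVC, set P = MC: q = 6. The firm stays open but cuts output.

Output falls from 10 to 6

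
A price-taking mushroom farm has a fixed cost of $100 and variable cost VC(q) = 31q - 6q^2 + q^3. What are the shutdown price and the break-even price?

Shutdown price = $22; break-even price = $46

AVC = 31 - 6q + q^2; minimized at q = 3, giving min AVC = $22. That is the shutdown price.
ATC = 100/q + 31 - 6q + q^2. Setting dATC/dq = −100/q^2 − 6 + 2q = 0 gives q = 5 (since 2·5^3 − 6·5^2 = 100).
min ATC = 100/5 + 31 − 6·5 + 5^2 = $46. That is the break-even price.
For $22 ≤ P < $46 the firm produces at a loss; below $22 it shuts down.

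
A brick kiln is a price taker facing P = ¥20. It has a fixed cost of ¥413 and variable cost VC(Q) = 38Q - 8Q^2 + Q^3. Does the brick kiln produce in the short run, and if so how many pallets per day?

Strip out fixed cost: VC = 38Q - 8Q^2 + Q^3. Then AVC = 38 - 8Q + Q^2 and MC = 38 - 16Q + 3Q^2.
The AVC parabola has its vertex at Q = 8/2 = 4, where AVC = 38 - 8·4 + 4^2 = ¥22.
P = ¥20 lies below min AVC = ¥22; no output level covers variable cost.
Best response: produce nothing and absorb the ¥413 fixed cost.

Shut down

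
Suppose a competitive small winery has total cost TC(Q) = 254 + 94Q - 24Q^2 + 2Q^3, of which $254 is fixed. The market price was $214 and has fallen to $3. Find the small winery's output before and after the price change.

MC = 94 - 48Q + 6Q^2; the shutdown threshold is min AVC = $22 (at Q = 6).
With P = $214 above the shutdown price, P = MC gives Q = 10.
At P = $3 < min AVC = $22, price no longer covers variable cost at any output, so the firm shuts down: Q = 0.

Output falls from 10 to 0 (the firm shuts down)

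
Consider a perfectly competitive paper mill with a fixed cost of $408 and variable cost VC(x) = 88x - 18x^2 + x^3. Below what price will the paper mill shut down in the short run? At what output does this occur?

The firm shuts down when price falls below the minimum of average variable cost. AVC = VC/x = 88 - 18x + x^2.
At the minimum of AVC, MC = AVC. MC = 88 - 36x + 3x^2; setting MC = AVC gives 2x^2 - 18x = 0, so x = 9. min AVC = 7.
For P < $7 the firm produces nothing.

$7 per unit, at x = 9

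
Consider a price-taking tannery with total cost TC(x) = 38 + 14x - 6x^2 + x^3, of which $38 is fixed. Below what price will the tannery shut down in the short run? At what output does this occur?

$5 per unit, at x = 3

The firm shuts down when price falls below the minimum of average variable cost. AVC = VC/x = 14 - 6x + x^2.
dAVC/dx = -6 + 2x = 0 gives x = 3. min AVC = 14 - 6·3 + 3^2 = 5.
So the shutdown price is $5.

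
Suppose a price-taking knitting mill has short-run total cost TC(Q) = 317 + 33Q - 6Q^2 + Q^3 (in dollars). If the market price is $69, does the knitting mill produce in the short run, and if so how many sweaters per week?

Produce at Q = 6

From TC, MC = TC'(Q) = 33 - 12Q + 3Q^2 and AVC = VC/Q = 33 - 6Q + Q^2.
AVC hits its minimum where MC = AVC, at Q = 3, giving min AVC = 33 - 6·3 + 3^2 = $24.
Since P = $69 ≥ min AVC = $24, price covers variable cost and the firm should produce.
Solving P = MC: -36 - 12Q + 3Q^2 = 0 ⇒ Q = -2 or 6. On the upward-sloping branch, Q* = 6.
Check: AVC at Q = 6 is $33 ≤ P, so revenue covers variable cost.
Profit = P·Q − TC = 69·6 − 515 = -$101, a loss, but smaller than the $317 fixed cost the firm would lose by shutting down.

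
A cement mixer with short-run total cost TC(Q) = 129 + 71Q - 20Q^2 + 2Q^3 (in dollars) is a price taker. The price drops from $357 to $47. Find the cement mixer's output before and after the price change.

AVC = 71 - 20Q + 2Q^2, minimized at Q = 5 where min AVC = $21. MC = 71 - 40Q + 6Q^2.
At P = $357 ≥ min AVC, set P = MC on the rising branch: Q = 11.
At P = $47 ≥ min AVC, set P = MC: Q = 6. The firm stays open but cuts output.

Output falls from 11 to 6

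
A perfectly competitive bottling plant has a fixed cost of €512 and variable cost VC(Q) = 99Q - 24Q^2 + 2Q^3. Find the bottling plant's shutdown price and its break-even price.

Shutdown price = min AVC. AVC = 99 - 24Q + 2Q^2, with vertex at Q = 6 and minimum €27.
ATC = 512/Q + 99 - 24Q + 2Q^2. Setting dATC/dQ = −512/Q^2 − 24 + 4Q = 0 gives Q = 8 (since 4·8^3 − 24·8^2 = 512).
min ATC = 512/8 + 99 − 24·8 + 2·8^2 = €99. That is the break-even price.
For €27 ≤ P < €99 the firm produces at a loss; below €27 it shuts down.

Shutdown price = €27; break-even price = €99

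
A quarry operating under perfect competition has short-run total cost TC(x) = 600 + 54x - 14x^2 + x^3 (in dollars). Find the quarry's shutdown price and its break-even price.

Shutdown price = $5; break-even price = $74

AVC = 54 - 14x + x^2; minimized at x = 7, giving min AVC = $5. That is the shutdown price.
ATC = 600/x + 54 - 14x + x^2. Setting dATC/dx = −600/x^2 − 14 + 2x = 0 gives x = 10 (since 2·10^3 − 14·10^2 = 600).
min ATC = 600/10 + 54 − 14·10 + 10^2 = $74. That is the break-even price.
For $5 ≤ P < $74 the firm produces at a loss; below $5 it shuts down.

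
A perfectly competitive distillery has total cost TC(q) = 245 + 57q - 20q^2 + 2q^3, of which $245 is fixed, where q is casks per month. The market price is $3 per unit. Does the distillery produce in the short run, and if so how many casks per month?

Variable cost is VC = 57q - 20q^2 + 2q^3, so AVC = VC/q = 57 - 20q + 2q^2 and MC = dTC/dq = 57 - 40q + 6q^2.
AVC hits its minimum where MC = AVC, at q = 5, giving min AVC = 57 - 20·5 + 2·5^2 = $7.
With P < min AVC ($3 < $7), every unit sold adds to the loss.
Best response: produce nothing and absorb the $245 fixed cost.

Shut down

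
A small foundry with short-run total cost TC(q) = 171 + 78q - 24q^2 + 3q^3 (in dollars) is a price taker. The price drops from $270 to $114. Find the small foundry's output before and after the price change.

Output falls from 8 to 6

MC = 78 - 48q + 9q^2; the shutdown threshold is min AVC = $30 (at q = 4).
With P = $270 above the shutdown price, P = MC gives q = 8.
At P = $114 ≥ min AVC, set P = MC: q = 6. The firm stays open but cuts output.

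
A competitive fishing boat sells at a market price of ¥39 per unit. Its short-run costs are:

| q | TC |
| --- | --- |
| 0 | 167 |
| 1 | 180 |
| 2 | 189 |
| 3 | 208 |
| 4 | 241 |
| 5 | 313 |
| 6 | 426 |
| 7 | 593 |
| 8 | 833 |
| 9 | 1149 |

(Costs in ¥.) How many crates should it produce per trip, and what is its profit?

Compute π = P·q − TC at each output: q=0: -167; q=1: -141; q=2: -111; q=3: -91; q=4: -85; q=5: -118; q=6: -192; q=7: -320; q=8: -521; q=9: -798.
Profit is maximized at q = 4. AVC there is 74/4 = ¥18.50 ≤ P, so producing beats shutting down (which would give -¥167).

q = 4; profit = -¥85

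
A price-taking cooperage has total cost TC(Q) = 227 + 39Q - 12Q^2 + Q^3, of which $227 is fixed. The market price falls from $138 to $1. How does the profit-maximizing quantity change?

Output falls from 11 to 0 (the firm shuts down)

AVC = 39 - 12Q + Q^2, minimized at Q = 6 where min AVC = $3. MC = 39 - 24Q + 3Q^2.
At P = $138 ≥ min AVC, set P = MC on the rising branch: Q = 11.
At P = $1 < min AVC = $3, price no longer covers variable cost at any output, so the firm shuts down: Q = 0.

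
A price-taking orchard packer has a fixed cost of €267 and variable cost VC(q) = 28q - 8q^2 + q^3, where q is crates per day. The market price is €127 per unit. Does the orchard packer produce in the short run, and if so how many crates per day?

From TC, MC = TC'(q) = 28 - 16q + 3q^2 and AVC = VC/q = 28 - 8q + q^2.
AVC hits its minimum where MC = AVC, at q = 4, giving min AVC = 28 - 8·4 + 4^2 = €12.
Because €127 ≥ €12, revenue can cover variable cost; the firm operates.
Set P = MC: 127 = 28 - 16q + 3q^2 → -99 - 16q + 3q^2 = 0. The roots are q = -11/3 and q = 9; the profit-maximizing output is on the rising part of MC, so q* = 9.
Check: AVC at q = 9 is €37 ≤ P, so revenue covers variable cost.
Profit = P·q − TC = 127·9 − 600 = €543.

Produce at q = 9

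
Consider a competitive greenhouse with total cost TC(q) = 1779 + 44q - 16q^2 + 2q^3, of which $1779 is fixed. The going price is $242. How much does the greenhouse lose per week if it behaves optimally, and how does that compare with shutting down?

AVC = 44 - 16q + 2q^2; min AVC = $12 at q = 4. Since P = $242 ≥ min AVC, the firm produces.
With MC = 44 - 32q + 6q^2, P = MC on the upward-sloping part at q* = 9.
TR = 242·9 = 2178. TC = 1779 + 558 = 2337. Profit = 2178 − 2337 = -$159.
That loss of $159 beats the $1779 the firm would lose by shutting down; producing recovers $1620 of fixed cost.

Profit = -$159 at q = 9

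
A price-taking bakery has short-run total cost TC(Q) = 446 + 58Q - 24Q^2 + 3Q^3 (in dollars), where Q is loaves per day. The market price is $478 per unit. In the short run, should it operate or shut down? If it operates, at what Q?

Produce at Q = 10

Strip out fixed cost: VC = 58Q - 24Q^2 + 3Q^3. Then AVC = 58 - 24Q + 3Q^2 and MC = 58 - 48Q + 9Q^2.
AVC hits its minimum where MC = AVC, at Q = 4, giving min AVC = 58 - 24·4 + 3·4^2 = $10.
P = $478 exceeds min AVC = $10, so the firm stays open.
Solving P = MC: -420 - 48Q + 9Q^2 = 0 ⇒ Q = -14/3 or 10. On the upward-sloping branch, Q* = 10.
Check: AVC at Q = 10 is $118 ≤ P, so revenue covers variable cost.
Profit = P·Q − TC = 478·10 − 1626 = $3154.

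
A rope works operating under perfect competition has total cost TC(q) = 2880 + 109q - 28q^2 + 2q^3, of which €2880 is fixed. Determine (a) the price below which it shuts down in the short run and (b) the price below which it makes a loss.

AVC = 109 - 28q + 2q^2; minimized at q = 7, giving min AVC = €11. That is the shutdown price.
ATC = 2880/q + 109 - 28q + 2q^2. Setting dATC/dq = −2880/q^2 − 28 + 4q = 0 gives q = 12 (since 4·12^3 − 28·12^2 = 2880).
min ATC = 2880/12 + 109 − 28·12 + 2·12^2 = €301. That is the break-even price.
For €11 ≤ P < €301 the firm produces at a loss; below €11 it shuts down.

Shutdown price = €11; break-even price = €301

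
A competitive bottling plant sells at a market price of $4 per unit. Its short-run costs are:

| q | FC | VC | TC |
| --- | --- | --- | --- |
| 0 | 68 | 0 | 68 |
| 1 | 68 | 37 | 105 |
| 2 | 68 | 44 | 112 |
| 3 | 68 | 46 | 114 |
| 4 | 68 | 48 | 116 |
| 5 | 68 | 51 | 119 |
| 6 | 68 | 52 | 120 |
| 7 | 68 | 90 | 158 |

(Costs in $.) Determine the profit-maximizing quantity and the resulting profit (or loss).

q = 0 (shut down); profit = -$68

Profit at each row (π = 4q − TC): q=0: -68; q=1: -101; q=2: -104; q=3: -102; q=4: -100; q=5: -99; q=6: -96; q=7: -130.
Profit is highest at q = 0. Equivalently, the lowest AVC in the table is 52/6 ≈ $8.67 at q = 6, and P = $4 falls below it — price never covers variable cost, so the firm shuts down and loses only its fixed cost.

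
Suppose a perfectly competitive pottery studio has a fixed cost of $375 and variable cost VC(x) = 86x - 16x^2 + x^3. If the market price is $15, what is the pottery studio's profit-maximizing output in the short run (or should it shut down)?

Shut down

From TC, MC = TC'(x) = 86 - 32x + 3x^2 and AVC = VC/x = 86 - 16x + x^2.
AVC hits its minimum where MC = AVC, at x = 8, giving min AVC = 86 - 16·8 + 8^2 = $22.
Since P = $15 < min AVC = $22, price fails to cover variable cost at any output.
Shutting down limits the loss to fixed cost, $375.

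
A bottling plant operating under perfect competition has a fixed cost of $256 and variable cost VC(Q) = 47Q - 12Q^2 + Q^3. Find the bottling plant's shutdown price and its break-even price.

Shutdown price = $11; break-even price = $47

Shutdown price = min AVC. AVC = 47 - 12Q + Q^2, with vertex at Q = 6 and minimum $11.
ATC = 256/Q + 47 - 12Q + Q^2. Setting dATC/dQ = −256/Q^2 − 12 + 2Q = 0 gives Q = 8 (since 2·8^3 − 12·8^2 = 256).
min ATC = 256/8 + 47 − 12·8 + 8^2 = $47. That is the break-even price.
For $11 ≤ P < $47 the firm produces at a loss; below $11 it shuts down.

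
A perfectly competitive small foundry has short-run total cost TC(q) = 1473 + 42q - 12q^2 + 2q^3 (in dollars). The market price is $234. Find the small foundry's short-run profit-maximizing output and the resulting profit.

Profit = -$193 at q = 8

AVC = 42 - 12q + 2q^2; min AVC = $24 at q = 3. Since P = $234 ≥ min AVC, the firm produces.
MC = 42 - 24q + 6q^2. Setting P = MC and taking the root on the rising branch gives q* = 8.
TR = 234·8 = 1872. TC = 1473 + 592 = 2065. Profit = 1872 − 2065 = -$193.
By producing, the firm covers all variable cost plus $1280 of fixed cost; shutting down would lose the full $1473.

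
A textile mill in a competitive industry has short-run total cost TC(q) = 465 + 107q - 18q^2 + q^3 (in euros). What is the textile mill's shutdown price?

The firm shuts down when price falls below the minimum of average variable cost. AVC = VC/q = 107 - 18q + q^2.
dAVC/dq = -18 + 2q = 0 gives q = 9. min AVC = 107 - 18·9 + 9^2 = 26.
So the shutdown price is €26.

€26 per unit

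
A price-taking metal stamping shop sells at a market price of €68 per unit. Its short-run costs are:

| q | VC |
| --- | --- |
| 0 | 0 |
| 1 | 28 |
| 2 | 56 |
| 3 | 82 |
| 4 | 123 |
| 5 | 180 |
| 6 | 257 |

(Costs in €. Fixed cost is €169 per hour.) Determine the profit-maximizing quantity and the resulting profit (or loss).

q = 5; profit = -€9

Tabulate TR − TC: q=0: -169; q=1: -129; q=2: -89; q=3: -47; q=4: -20; q=5: -9; q=6: -18.
Profit is maximized at q = 5. AVC there is 180/5 = €36 ≤ P, so producing beats shutting down (which would give -€169).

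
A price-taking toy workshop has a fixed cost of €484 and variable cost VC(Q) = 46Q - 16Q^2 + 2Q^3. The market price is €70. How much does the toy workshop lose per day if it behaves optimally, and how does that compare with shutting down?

AVC = 46 - 16Q + 2Q^2 has its minimum €14 at Q = 4; price €70 clears that bar, so the firm operates.
MC = 46 - 32Q + 6Q^2. Setting P = MC and taking the root on the rising branch gives Q* = 6.
TR = 70·6 = 420. TC = 484 + 132 = 616. Profit = 420 − 616 = -€196.
That loss of €196 beats the €484 the firm would lose by shutting down; producing recovers €288 of fixed cost.

Profit = -€196 at Q = 6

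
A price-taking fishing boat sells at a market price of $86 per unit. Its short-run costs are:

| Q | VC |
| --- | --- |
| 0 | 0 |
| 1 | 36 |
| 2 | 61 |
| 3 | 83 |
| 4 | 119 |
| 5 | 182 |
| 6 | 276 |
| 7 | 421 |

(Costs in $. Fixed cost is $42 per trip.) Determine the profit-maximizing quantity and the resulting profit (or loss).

Q = 5; profit = $206

Tabulate TR − TC: Q=0: -42; Q=1: 8; Q=2: 69; Q=3: 133; Q=4: 183; Q=5: 206; Q=6: 198; Q=7: 139.
Profit is maximized at Q = 5. AVC there is 182/5 = $36.40 ≤ P, so producing beats shutting down (which would give -$42).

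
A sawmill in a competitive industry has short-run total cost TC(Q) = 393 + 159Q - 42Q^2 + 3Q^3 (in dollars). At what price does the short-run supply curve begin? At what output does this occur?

$12 per unit, at Q = 7

Short-run supply begins at min AVC. From VC = 159Q - 42Q^2 + 3Q^3, AVC = 159 - 42Q + 3Q^2.
At the minimum of AVC, MC = AVC. MC = 159 - 84Q + 9Q^2; setting MC = AVC gives 6Q^2 - 42Q = 0, so Q = 7. min AVC = 12.
For P < $12 the firm produces nothing.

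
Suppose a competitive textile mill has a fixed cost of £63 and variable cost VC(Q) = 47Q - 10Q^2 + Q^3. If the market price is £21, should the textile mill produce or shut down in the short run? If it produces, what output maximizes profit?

Shut down

Variable cost is VC = 47Q - 10Q^2 + Q^3, so AVC = VC/Q = 47 - 10Q + Q^2 and MC = dTC/dQ = 47 - 20Q + 3Q^2.
AVC is minimized where dAVC/dQ = -10 + 2Q = 0, at Q = 5; min AVC = 47 - 10·5 + 5^2 = £22.
With P < min AVC (£21 < £22), every unit sold adds to the loss.
Best response: produce nothing and absorb the £63 fixed cost.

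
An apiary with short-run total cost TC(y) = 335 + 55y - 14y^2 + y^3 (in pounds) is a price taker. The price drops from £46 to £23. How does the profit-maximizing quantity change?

AVC = 55 - 14y + y^2, minimized at y = 7 where min AVC = £6. MC = 55 - 28y + 3y^2.
With P = £46 above the shutdown price, P = MC gives y = 9.
At P = £23 ≥ min AVC, set P = MC: y = 8. The firm stays open but cuts output.

Output falls from 9 to 8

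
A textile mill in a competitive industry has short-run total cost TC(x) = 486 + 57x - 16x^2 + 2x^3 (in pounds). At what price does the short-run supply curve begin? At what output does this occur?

£25 per unit, at x = 4

Short-run supply begins at min AVC. From VC = 57x - 16x^2 + 2x^3, AVC = 57 - 16x + 2x^2.
dAVC/dx = -16 + 4x = 0 gives x = 4. min AVC = 57 - 16·4 + 2·4^2 = 25.
So the shutdown price is £25.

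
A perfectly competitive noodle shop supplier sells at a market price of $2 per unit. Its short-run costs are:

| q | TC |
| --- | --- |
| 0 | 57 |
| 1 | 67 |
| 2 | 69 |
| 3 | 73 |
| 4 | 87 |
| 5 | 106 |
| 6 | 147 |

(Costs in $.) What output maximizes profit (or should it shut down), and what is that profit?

Profit at each row (π = 2q − TC): q=0: -57; q=1: -65; q=2: -65; q=3: -67; q=4: -79; q=5: -96; q=6: -135.
Profit is highest at q = 0. Equivalently, the lowest AVC in the table is 16/3 ≈ $5.33 at q = 3, and P = $2 falls below it — price never covers variable cost, so the firm shuts down and loses only its fixed cost.

q = 0 (shut down); profit = -$57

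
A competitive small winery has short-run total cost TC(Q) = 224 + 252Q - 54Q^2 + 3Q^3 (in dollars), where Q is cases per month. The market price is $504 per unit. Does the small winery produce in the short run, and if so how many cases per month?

Strip out fixed cost: VC = 252Q - 54Q^2 + 3Q^3. Then AVC = 252 - 54Q + 3Q^2 and MC = 252 - 108Q + 9Q^2.
The AVC parabola has its vertex at Q = 54/6 = 9, where AVC = 252 - 54·9 + 3·9^2 = $9.
Because $504 ≥ $9, revenue can cover variable cost; the firm operates.
P = MC gives -252 - 108Q + 9Q^2 = 0, with roots -2 and 14. Take the larger (rising MC): Q* = 14.
Check: AVC at Q = 14 is $84 ≤ P, so revenue covers variable cost.
Profit = P·Q − TC = 504·14 − 1400 = $5656.

Produce at Q = 14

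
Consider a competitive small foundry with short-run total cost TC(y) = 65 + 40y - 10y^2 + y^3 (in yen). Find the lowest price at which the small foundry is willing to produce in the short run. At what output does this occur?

The firm shuts down when price falls below the minimum of average variable cost. AVC = VC/y = 40 - 10y + y^2.
dAVC/dy = -10 + 2y = 0 gives y = 5. min AVC = 40 - 10·5 + 5^2 = 15.
So the shutdown price is ¥15.

¥15 per unit, at y = 5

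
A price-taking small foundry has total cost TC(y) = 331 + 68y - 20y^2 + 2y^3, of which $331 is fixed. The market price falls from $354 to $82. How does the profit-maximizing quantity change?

AVC = 68 - 20y + 2y^2, minimized at y = 5 where min AVC = $18. MC = 68 - 40y + 6y^2.
With P = $354 above the shutdown price, P = MC gives y = 11.
At P = $82 ≥ min AVC, set P = MC: y = 7. The firm stays open but cuts output.

Output falls from 11 to 7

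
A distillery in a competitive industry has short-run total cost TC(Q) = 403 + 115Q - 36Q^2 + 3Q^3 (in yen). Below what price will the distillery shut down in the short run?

¥7 per unit

Short-run supply begins at min AVC. From VC = 115Q - 36Q^2 + 3Q^3, AVC = 115 - 36Q + 3Q^2.
dAVC/dQ = -36 + 6Q = 0 gives Q = 6. min AVC = 115 - 36·6 + 3·6^2 = 7.
For P < ¥7 the firm produces nothing.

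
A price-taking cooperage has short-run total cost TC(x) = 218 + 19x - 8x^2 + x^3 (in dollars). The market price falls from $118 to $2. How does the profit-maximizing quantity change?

Output falls from 9 to 0 (the firm shuts down)

MC = 19 - 16x + 3x^2; the shutdown threshold is min AVC = $3 (at x = 4).
At P = $118 ≥ min AVC, set P = MC on the rising branch: x = 9.
At P = $2 < min AVC = $3, price no longer covers variable cost at any output, so the firm shuts down: x = 0.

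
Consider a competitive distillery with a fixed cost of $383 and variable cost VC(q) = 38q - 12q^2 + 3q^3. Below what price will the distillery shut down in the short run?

$26 per unit

The firm shuts down when price falls below the minimum of average variable cost. AVC = VC/q = 38 - 12q + 3q^2.
At the minimum of AVC, MC = AVC. MC = 38 - 24q + 9q^2; setting MC = AVC gives 6q^2 - 12q = 0, so q = 2. min AVC = 26.
So the shutdown price is $26.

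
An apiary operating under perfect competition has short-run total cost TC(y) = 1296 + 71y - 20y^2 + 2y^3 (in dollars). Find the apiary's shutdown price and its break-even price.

AVC = 71 - 20y + 2y^2; minimized at y = 5, giving min AVC = $21. That is the shutdown price.
ATC = 1296/y + 71 - 20y + 2y^2. Setting dATC/dy = −1296/y^2 − 20 + 4y = 0 gives y = 9 (since 4·9^3 − 20·9^2 = 1296).
min ATC = 1296/9 + 71 − 20·9 + 2·9^2 = $197. That is the break-even price.
Between these two prices the firm operates at a loss; above $197 it earns a profit.

Shutdown price = $21; break-even price = $197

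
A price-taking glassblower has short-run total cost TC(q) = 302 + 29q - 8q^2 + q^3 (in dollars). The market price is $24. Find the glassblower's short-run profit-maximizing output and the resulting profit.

AVC = 29 - 8q + q^2; min AVC = $13 at q = 4. Since P = $24 ≥ min AVC, the firm produces.
With MC = 29 - 16q + 3q^2, P = MC on the upward-sloping part at q* = 5.
TR = 24·5 = 120. TC = 302 + 70 = 372. Profit = 120 − 372 = -$252.
That loss of $252 beats the $302 the firm would lose by shutting down; producing recovers $50 of fixed cost.

Profit = -$252 at q = 5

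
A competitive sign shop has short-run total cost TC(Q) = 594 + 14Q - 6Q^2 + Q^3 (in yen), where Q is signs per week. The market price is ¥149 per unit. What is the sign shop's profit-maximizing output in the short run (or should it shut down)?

Strip out fixed cost: VC = 14Q - 6Q^2 + Q^3. Then AVC = 14 - 6Q + Q^2 and MC = 14 - 12Q + 3Q^2.
The AVC parabola has its vertex at Q = 6/2 = 3, where AVC = 14 - 6·3 + 3^2 = ¥5.
P = ¥149 exceeds min AVC = ¥5, so the firm stays open.
Solving P = MC: -135 - 12Q + 3Q^2 = 0 ⇒ Q = -5 or 9. On the upward-sloping branch, Q* = 9.
Check: AVC at Q = 9 is ¥41 ≤ P, so revenue covers variable cost.
Profit = P·Q − TC = 149·9 − 963 = ¥378.

Produce at Q = 9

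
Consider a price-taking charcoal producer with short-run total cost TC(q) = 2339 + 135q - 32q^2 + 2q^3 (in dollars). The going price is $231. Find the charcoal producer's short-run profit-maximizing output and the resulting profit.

Profit = -$35 at q = 12

AVC = 135 - 32q + 2q^2; min AVC = $7 at q = 8. Since P = $231 ≥ min AVC, the firm produces.
With MC = 135 - 64q + 6q^2, P = MC on the upward-sloping part at q* = 12.
TR = 231·12 = 2772. TC = 2339 + 468 = 2807. Profit = 2772 − 2807 = -$35.
Shutting down would mean losing the fixed cost of $2339, so operating at a loss of $35 is better by $2304.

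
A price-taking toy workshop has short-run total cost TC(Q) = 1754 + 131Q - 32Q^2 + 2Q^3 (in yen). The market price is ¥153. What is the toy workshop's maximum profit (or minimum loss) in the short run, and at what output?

AVC = 131 - 32Q + 2Q^2 has its minimum ¥3 at Q = 8; price ¥153 clears that bar, so the firm operates.
With MC = 131 - 64Q + 6Q^2, P = MC on the upward-sloping part at Q* = 11.
TR = 153·11 = 1683. TC = 1754 + 231 = 1985. Profit = 1683 − 1985 = -¥302.
By producing, the firm covers all variable cost plus ¥1452 of fixed cost; shutting down would lose the full ¥1754.

Profit = -¥302 at Q = 11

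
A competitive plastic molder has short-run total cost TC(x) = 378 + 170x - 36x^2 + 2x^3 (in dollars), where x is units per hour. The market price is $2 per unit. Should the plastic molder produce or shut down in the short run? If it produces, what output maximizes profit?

Shut down

Variable cost is VC = 170x - 36x^2 + 2x^3, so AVC = VC/x = 170 - 36x + 2x^2 and MC = dTC/dx = 170 - 72x + 6x^2.
AVC hits its minimum where MC = AVC, at x = 9, giving min AVC = 170 - 36·9 + 2·9^2 = $8.
With P < min AVC ($2 < $8), every unit sold adds to the loss.
The firm minimizes its loss by shutting down and losing only its fixed cost of $378.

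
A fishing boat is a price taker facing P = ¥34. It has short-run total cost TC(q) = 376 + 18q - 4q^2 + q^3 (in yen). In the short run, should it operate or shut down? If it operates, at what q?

Produce at q = 4

From TC, MC = TC'(q) = 18 - 8q + 3q^2 and AVC = VC/q = 18 - 4q + q^2.
AVC is minimized where dAVC/dq = -4 + 2q = 0, at q = 2; min AVC = 18 - 4·2 + 2^2 = ¥14.
P = ¥34 exceeds min AVC = ¥14, so the firm stays open.
P = MC gives -16 - 8q + 3q^2 = 0, with roots -4/3 and 4. Take the larger (rising MC): q* = 4.
Check: AVC at q = 4 is ¥18 ≤ P, so revenue covers variable cost.
Profit = P·q − TC = 34·4 − 448 = -¥312, a loss, but smaller than the ¥376 fixed cost the firm would lose by shutting down.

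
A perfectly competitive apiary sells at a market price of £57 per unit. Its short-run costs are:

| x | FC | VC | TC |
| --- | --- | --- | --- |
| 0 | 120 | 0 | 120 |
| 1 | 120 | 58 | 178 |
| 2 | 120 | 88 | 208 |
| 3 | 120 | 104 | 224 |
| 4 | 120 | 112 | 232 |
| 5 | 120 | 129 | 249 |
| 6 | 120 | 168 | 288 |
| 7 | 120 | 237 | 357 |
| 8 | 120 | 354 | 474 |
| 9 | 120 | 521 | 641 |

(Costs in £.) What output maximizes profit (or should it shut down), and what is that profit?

Compute π = P·x − TC at each output: x=0: -120; x=1: -121; x=2: -94; x=3: -53; x=4: -4; x=5: 36; x=6: 54; x=7: 42; x=8: -18; x=9: -128.
Profit is maximized at x = 6. AVC there is 168/6 = £28 ≤ P, so producing beats shutting down (which would give -£120).

x = 6; profit = £54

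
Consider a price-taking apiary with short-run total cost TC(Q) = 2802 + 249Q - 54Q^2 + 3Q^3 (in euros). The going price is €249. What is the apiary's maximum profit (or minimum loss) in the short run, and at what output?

AVC = 249 - 54Q + 3Q^2 has its minimum €6 at Q = 9; price €249 clears that bar, so the firm operates.
MC = 249 - 108Q + 9Q^2. Setting P = MC and taking the root on the rising branch gives Q* = 12.
TR = 249·12 = 2988. TC = 2802 + 396 = 3198. Profit = 2988 − 3198 = -€210.
That loss of €210 beats the €2802 the firm would lose by shutting down; producing recovers €2592 of fixed cost.

Profit = -€210 at Q = 12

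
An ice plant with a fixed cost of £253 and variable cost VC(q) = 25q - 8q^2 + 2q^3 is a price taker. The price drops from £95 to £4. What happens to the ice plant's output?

AVC = 25 - 8q + 2q^2, minimized at q = 2 where min AVC = £17. MC = 25 - 16q + 6q^2.
With P = £95 above the shutdown price, P = MC gives q = 5.
At P = £4 < min AVC = £17, price no longer covers variable cost at any output, so the firm shuts down: q = 0.

Output falls from 5 to 0 (the firm shuts down)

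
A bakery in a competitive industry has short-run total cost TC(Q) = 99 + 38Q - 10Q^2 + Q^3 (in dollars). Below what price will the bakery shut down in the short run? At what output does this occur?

$13 per unit, at Q = 5

The shutdown price is the minimum of AVC. VC = 38Q - 10Q^2 + Q^3, so AVC = 38 - 10Q + Q^2.
dAVC/dQ = -10 + 2Q = 0 gives Q = 5. min AVC = 38 - 10·5 + 5^2 = 13.
So the shutdown price is $13.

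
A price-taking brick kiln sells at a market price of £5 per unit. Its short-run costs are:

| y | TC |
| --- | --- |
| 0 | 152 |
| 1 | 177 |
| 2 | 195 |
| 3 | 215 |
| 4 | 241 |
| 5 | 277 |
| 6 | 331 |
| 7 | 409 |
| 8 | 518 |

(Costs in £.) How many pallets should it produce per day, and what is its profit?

Profit at each row (π = 5y − TC): y=0: -152; y=1: -172; y=2: -185; y=3: -200; y=4: -221; y=5: -252; y=6: -301; y=7: -374; y=8: -478.
Profit is highest at y = 0. Equivalently, the lowest AVC in the table is 63/3 ≈ £21 at y = 3, and P = £5 falls below it — price never covers variable cost, so the firm shuts down and loses only its fixed cost.

y = 0 (shut down); profit = -£152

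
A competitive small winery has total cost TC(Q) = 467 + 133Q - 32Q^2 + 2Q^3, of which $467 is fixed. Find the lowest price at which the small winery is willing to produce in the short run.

The firm shuts down when price falls below the minimum of average variable cost. AVC = VC/Q = 133 - 32Q + 2Q^2.
At the minimum of AVC, MC = AVC. MC = 133 - 64Q + 6Q^2; setting MC = AVC gives 4Q^2 - 32Q = 0, so Q = 8. min AVC = 5.
The firm shuts down for any P below $5.

$5 per unit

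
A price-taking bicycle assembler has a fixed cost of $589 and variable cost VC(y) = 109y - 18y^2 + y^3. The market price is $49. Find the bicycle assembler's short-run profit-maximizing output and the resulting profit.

Profit = -$389 at y = 10

AVC = 109 - 18y + y^2 has its minimum $28 at y = 9; price $49 clears that bar, so the firm operates.
With MC = 109 - 36y + 3y^2, P = MC on the upward-sloping part at y* = 10.
TR = 49·10 = 490. TC = 589 + 290 = 879. Profit = 490 − 879 = -$389.
By producing, the firm covers all variable cost plus $200 of fixed cost; shutting down would lose the full $589.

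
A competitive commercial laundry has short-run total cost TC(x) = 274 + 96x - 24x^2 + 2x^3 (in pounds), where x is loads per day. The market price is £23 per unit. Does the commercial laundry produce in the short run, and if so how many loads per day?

Shut down

Strip out fixed cost: VC = 96x - 24x^2 + 2x^3. Then AVC = 96 - 24x + 2x^2 and MC = 96 - 48x + 6x^2.
AVC hits its minimum where MC = AVC, at x = 6, giving min AVC = 96 - 24·6 + 2·6^2 = £24.
With P < min AVC (£23 < £24), every unit sold adds to the loss.
Shutting down limits the loss to fixed cost, £274.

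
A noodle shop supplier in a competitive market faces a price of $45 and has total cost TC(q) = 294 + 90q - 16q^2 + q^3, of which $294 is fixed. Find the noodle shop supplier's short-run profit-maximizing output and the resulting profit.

Profit = -$132 at q = 9

AVC = 90 - 16q + q^2 has its minimum $26 at q = 8; price $45 clears that bar, so the firm operates.
With MC = 90 - 32q + 3q^2, P = MC on the upward-sloping part at q* = 9.
TR = 45·9 = 405. TC = 294 + 243 = 537. Profit = 405 − 537 = -$132.
That loss of $132 beats the $294 the firm would lose by shutting down; producing recovers $162 of fixed cost.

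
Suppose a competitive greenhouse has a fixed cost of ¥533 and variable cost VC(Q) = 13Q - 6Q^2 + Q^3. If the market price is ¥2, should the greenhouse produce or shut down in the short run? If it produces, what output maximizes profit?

Shut down

Strip out fixed cost: VC = 13Q - 6Q^2 + Q^3. Then AVC = 13 - 6Q + Q^2 and MC = 13 - 12Q + 3Q^2.
The AVC parabola has its vertex at Q = 6/2 = 3, where AVC = 13 - 6·3 + 3^2 = ¥4.
P = ¥2 lies below min AVC = ¥4; no output level covers variable cost.
The firm minimizes its loss by shutting down and losing only its fixed cost of ¥533.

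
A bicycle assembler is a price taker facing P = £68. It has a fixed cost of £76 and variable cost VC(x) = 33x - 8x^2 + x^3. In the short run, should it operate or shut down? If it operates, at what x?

Produce at x = 7

Strip out fixed cost: VC = 33x - 8x^2 + x^3. Then AVC = 33 - 8x + x^2 and MC = 33 - 16x + 3x^2.
AVC hits its minimum where MC = AVC, at x = 4, giving min AVC = 33 - 8·4 + 4^2 = £17.
Since P = £68 ≥ min AVC = £17, price covers variable cost and the firm should produce.
Solving P = MC: -35 - 16x + 3x^2 = 0 ⇒ x = -5/3 or 7. On the upward-sloping branch, x* = 7.
Check: AVC at x = 7 is £26 ≤ P, so revenue covers variable cost.
Profit = P·x − TC = 68·7 − 258 = £218.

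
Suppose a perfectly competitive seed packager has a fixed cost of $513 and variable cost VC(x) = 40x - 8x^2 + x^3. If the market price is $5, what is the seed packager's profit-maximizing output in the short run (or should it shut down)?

Strip out fixed cost: VC = 40x - 8x^2 + x^3. Then AVC = 40 - 8x + x^2 and MC = 40 - 16x + 3x^2.
The AVC parabola has its vertex at x = 8/2 = 4, where AVC = 40 - 8·4 + 4^2 = $24.
Since P = $5 < min AVC = $24, price fails to cover variable cost at any output.
Shutting down limits the loss to fixed cost, $513.

Shut down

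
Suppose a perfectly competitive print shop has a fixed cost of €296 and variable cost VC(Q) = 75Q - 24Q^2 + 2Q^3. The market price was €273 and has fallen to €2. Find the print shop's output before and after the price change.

AVC = 75 - 24Q + 2Q^2, minimized at Q = 6 where min AVC = €3. MC = 75 - 48Q + 6Q^2.
At P = €273 ≥ min AVC, set P = MC on the rising branch: Q = 11.
At P = €2 < min AVC = €3, price no longer covers variable cost at any output, so the firm shuts down: Q = 0.

Output falls from 11 to 0 (the firm shuts down)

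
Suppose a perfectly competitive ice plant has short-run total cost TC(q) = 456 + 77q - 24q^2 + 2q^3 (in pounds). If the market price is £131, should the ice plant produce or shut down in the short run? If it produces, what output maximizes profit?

Produce at q = 9

Strip out fixed cost: VC = 77q - 24q^2 + 2q^3. Then AVC = 77 - 24q + 2q^2 and MC = 77 - 48q + 6q^2.
AVC hits its minimum where MC = AVC, at q = 6, giving min AVC = 77 - 24·6 + 2·6^2 = £5.
Since P = £131 ≥ min AVC = £5, price covers variable cost and the firm should produce.
Solving P = MC: -54 - 48q + 6q^2 = 0 ⇒ q = -1 or 9. On the upward-sloping branch, q* = 9.
Check: AVC at q = 9 is £23 ≤ P, so revenue covers variable cost.
Profit = P·q − TC = 131·9 − 663 = £516.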